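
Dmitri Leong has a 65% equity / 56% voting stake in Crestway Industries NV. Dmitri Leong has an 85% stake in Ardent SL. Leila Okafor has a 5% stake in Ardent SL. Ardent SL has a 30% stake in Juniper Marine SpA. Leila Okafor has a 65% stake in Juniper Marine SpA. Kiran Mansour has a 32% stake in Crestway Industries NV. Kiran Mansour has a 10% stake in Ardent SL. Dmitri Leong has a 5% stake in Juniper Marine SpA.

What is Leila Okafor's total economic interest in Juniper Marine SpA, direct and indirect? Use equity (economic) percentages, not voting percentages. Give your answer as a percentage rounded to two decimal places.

66.50%

Leila reaches Juniper along 2 paths.
Direct stake: 65% = 65%.
Via Ardent: 5% × 30% = 1.5%.
Total: 65% + 1.5% = 66.5%.
Rounded: 66.50%.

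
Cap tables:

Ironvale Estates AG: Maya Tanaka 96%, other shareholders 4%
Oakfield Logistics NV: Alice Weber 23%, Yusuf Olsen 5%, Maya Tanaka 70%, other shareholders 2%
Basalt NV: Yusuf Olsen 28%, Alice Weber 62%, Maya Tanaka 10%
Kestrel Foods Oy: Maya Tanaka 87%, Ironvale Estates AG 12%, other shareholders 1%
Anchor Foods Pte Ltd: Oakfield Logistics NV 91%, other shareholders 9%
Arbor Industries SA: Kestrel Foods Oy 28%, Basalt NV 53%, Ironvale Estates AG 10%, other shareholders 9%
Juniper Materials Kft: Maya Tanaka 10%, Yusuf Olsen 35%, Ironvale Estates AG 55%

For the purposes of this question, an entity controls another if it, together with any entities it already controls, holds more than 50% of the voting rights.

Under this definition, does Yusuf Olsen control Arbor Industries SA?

Yusuf's largest direct stake is 35% in Juniper, which does not meet the threshold, so Yusuf controls no company.
Neither Yusuf nor any entity Yusuf controls holds any voting interest in Arbor.
So Yusuf does not control Arbor.

No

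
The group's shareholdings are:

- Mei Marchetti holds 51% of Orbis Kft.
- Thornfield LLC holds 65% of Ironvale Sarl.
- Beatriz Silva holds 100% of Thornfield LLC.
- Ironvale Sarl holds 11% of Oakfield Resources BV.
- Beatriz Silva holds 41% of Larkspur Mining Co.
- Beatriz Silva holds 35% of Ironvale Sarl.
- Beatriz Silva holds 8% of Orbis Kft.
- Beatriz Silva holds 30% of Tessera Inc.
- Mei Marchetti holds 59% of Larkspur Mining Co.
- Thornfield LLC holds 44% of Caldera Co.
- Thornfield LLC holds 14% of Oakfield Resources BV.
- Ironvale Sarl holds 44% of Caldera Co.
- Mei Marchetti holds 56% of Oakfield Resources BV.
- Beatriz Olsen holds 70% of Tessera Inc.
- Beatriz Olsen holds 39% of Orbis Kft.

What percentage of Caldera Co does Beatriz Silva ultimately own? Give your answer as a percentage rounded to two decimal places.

Beatriz Silva reaches Caldera along 3 paths.
Via Thornfield: 100% × 44% = 44%.
Via Ironvale: 35% × 44% = 15.4%.
Via Thornfield → Ironvale: 100% × 65% × 44% = 28.6%.
Total: 44% + 15.4% + 28.6% = 88%.
Rounded: 88.00%.

88.00%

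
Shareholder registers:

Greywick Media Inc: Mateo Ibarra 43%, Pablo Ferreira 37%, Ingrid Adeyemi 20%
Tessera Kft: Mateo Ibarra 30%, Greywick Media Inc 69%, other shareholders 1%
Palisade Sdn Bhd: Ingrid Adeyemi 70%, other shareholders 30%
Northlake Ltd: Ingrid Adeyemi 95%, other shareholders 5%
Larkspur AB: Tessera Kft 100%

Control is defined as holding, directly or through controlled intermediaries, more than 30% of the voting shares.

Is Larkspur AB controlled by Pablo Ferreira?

Pablo holds 37% of Greywick, so Pablo controls Greywick.
Greywick holds 69% of Tessera, so Pablo controls Tessera.
Tessera holds 100% of Larkspur, so Pablo controls Larkspur.

Yes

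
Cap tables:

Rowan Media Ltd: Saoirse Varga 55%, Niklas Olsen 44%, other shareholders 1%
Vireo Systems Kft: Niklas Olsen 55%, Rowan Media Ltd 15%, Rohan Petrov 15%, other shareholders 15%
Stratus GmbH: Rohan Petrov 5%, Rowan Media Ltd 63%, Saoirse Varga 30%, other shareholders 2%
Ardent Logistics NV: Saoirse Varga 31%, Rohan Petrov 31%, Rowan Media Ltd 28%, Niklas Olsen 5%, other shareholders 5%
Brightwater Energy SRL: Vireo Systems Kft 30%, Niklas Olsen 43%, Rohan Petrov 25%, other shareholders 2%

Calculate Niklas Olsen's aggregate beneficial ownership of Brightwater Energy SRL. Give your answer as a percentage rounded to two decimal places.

Niklas reaches Brightwater along 3 paths.
Via Vireo: 55% × 30% = 16.5%.
Via Rowan → Vireo: 44% × 15% × 30% = 1.98%.
Direct stake: 43% = 43%.
Total: 16.5% + 1.98% + 43% = 61.48%.

61.48%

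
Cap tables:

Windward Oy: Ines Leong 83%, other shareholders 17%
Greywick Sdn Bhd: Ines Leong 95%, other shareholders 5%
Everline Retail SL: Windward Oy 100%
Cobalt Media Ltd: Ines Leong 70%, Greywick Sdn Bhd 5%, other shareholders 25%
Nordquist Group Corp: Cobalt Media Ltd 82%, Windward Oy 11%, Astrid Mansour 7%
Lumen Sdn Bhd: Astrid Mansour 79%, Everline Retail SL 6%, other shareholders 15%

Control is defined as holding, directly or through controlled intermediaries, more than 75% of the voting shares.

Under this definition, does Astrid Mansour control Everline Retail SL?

No

Astrid holds 79% of Lumen, so Astrid controls Lumen.
Neither Astrid nor any entity Astrid controls holds any voting interest in Everline.
So Astrid does not control Everline.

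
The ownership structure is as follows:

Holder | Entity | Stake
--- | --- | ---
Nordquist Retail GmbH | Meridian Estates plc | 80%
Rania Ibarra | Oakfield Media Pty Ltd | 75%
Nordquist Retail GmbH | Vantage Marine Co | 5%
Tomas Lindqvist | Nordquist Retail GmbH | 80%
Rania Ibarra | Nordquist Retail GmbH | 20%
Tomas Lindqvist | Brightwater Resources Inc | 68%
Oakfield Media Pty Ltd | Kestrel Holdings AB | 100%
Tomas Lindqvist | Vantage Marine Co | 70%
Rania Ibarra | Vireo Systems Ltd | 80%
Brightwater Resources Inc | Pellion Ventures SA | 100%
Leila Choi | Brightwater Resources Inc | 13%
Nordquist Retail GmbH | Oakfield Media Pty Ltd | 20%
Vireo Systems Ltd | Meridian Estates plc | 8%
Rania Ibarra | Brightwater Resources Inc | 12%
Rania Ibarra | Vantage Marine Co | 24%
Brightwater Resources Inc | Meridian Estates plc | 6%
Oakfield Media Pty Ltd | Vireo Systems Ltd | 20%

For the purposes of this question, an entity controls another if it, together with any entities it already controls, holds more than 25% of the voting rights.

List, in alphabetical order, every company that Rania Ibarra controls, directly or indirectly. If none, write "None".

Rania holds 75% of Oakfield, so Rania controls Oakfield.
Rania and Oakfield together hold 80% + 20% = 100% of Vireo, so Rania controls Vireo.
Oakfield holds 100% of Kestrel, so Rania controls Kestrel.
No other company's threshold is met.

Kestrel Holdings AB, Oakfield Media Pty Ltd, Vireo Systems Ltd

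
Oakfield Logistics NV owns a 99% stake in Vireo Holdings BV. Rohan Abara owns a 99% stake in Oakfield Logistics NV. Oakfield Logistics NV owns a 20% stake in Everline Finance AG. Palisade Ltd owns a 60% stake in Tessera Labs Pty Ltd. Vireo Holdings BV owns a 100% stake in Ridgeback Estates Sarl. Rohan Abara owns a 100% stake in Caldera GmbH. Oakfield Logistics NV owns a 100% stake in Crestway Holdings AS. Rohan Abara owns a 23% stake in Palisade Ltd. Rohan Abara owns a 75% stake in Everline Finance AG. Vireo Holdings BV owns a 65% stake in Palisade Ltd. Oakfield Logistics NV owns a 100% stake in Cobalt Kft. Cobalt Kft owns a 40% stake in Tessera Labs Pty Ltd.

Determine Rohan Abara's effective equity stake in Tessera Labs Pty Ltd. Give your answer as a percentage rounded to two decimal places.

Rohan reaches Tessera along 3 paths.
Via Oakfield → Cobalt: 99% × 100% × 40% = 39.6%.
Via Oakfield → Vireo → Palisade: 99% × 99% × 65% × 60% = 38.2239%.
Via Palisade: 23% × 60% = 13.8%.
Total: 39.6% + 38.2239% + 13.8% = 91.6239%.
Rounded: 91.62%.

91.62%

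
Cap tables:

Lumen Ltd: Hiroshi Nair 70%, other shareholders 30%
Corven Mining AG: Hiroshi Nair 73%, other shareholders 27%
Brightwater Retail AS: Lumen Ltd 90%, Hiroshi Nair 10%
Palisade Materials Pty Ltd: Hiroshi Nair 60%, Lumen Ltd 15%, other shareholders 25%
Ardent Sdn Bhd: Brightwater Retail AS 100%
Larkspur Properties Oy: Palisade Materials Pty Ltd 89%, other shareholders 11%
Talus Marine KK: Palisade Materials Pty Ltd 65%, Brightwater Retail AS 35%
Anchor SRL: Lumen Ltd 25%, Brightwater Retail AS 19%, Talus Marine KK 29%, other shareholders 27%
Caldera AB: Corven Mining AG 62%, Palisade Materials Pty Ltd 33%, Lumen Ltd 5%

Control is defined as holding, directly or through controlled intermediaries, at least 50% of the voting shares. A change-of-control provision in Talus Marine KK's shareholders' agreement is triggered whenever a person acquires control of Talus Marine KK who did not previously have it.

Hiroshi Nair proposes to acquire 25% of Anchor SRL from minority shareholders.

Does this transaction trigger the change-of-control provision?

The purchase changes only Hiroshi's holdings, so Hiroshi is the only person who could newly come to control Talus.
Hiroshi holds 70% of Lumen, so Hiroshi controls Lumen.
Lumen and Hiroshi together hold 90% + 10% = 100% of Brightwater, so Hiroshi controls Brightwater.
Hiroshi and Lumen together hold 60% + 15% = 75% of Palisade, so Hiroshi controls Palisade.
Palisade and Brightwater together hold 65% + 35% = 100% of Talus, so Hiroshi controls Talus.
So Hiroshi already controls Talus before the transaction.
After the purchase, Hiroshi holds 25% of Anchor directly.
Hiroshi controlled Talus already, so this is not a new person acquiring control; every other person's position is unchanged or reduced.
No new person acquires control, so the clause is not triggered.

No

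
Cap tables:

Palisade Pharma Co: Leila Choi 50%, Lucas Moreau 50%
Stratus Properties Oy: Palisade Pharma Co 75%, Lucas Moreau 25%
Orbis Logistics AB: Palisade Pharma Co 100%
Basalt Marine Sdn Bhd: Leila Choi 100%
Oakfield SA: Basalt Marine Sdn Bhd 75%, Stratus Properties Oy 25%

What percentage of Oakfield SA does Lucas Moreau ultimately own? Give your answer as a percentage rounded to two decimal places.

15.63%

Lucas reaches Oakfield along 2 paths.
Via Palisade → Stratus: 50% × 75% × 25% = 9.375%.
Via Stratus: 25% × 25% = 6.25%.
Total: 9.375% + 6.25% = 15.625%.
Rounded: 15.63%.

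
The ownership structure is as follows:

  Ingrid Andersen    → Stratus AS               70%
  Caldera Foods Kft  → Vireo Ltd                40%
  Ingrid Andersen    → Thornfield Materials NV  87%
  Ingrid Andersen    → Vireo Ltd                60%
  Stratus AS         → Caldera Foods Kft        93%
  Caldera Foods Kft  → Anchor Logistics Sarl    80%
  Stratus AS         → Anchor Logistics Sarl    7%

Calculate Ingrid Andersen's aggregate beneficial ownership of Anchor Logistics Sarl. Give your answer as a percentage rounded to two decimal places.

56.98%

Ingrid reaches Anchor along 2 paths.
Via Stratus: 70% × 7% = 4.9%.
Via Stratus → Caldera: 70% × 93% × 80% = 52.08%.
Total: 4.9% + 52.08% = 56.98%.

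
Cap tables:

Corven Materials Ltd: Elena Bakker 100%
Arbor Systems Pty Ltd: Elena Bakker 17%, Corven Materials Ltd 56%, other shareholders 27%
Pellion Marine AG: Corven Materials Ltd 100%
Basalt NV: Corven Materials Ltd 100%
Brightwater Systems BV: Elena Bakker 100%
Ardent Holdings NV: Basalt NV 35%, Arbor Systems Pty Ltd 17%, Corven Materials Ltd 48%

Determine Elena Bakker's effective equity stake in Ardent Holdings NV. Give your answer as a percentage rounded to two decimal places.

95.41%

Elena reaches Ardent along 4 paths.
Via Corven → Basalt: 100% × 100% × 35% = 35%.
Via Arbor: 17% × 17% = 2.89%.
Via Corven → Arbor: 100% × 56% × 17% = 9.52%.
Via Corven: 100% × 48% = 48%.
Total: 35% + 2.89% + 9.52% + 48% = 95.41%.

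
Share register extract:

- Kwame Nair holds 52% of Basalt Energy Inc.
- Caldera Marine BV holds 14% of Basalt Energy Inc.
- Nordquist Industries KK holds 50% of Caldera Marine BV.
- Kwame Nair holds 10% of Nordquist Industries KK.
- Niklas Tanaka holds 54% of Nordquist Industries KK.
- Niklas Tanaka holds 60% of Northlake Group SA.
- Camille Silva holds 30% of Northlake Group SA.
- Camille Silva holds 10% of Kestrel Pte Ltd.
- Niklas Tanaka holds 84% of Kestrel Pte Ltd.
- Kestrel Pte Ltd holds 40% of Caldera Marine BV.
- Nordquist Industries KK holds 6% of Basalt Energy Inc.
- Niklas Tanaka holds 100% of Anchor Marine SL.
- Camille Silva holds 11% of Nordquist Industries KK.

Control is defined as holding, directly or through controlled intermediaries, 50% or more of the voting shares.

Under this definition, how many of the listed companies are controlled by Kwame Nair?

Kwame holds 52% of Basalt, so Kwame controls Basalt.
No other company's threshold is met.
Kwame controls 1 company.

1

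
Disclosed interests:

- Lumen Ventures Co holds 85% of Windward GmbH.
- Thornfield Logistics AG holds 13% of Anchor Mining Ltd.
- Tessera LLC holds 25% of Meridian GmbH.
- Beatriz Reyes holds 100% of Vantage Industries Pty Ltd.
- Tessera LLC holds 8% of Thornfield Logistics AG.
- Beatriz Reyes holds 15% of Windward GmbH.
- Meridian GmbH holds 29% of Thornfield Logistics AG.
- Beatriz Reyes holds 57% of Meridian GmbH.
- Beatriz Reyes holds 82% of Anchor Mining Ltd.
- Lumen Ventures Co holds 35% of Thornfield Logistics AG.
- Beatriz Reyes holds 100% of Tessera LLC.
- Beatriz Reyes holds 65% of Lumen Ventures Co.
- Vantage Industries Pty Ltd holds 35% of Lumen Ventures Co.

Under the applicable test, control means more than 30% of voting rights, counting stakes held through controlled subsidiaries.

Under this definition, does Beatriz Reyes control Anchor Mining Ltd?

Yes

Beatriz holds 100% of Vantage, so Beatriz controls Vantage.
Vantage and Beatriz together hold 35% + 65% = 100% of Lumen, so Beatriz controls Lumen.
Beatriz holds 100% of Tessera, so Beatriz controls Tessera.
Tessera and Beatriz together hold 25% + 57% = 82% of Meridian, so Beatriz controls Meridian.
Meridian and Tessera and Lumen together hold 29% + 8% + 35% = 72% of Thornfield, so Beatriz controls Thornfield.
Beatriz and Thornfield together hold 82% + 13% = 95% of Anchor, so Beatriz controls Anchor.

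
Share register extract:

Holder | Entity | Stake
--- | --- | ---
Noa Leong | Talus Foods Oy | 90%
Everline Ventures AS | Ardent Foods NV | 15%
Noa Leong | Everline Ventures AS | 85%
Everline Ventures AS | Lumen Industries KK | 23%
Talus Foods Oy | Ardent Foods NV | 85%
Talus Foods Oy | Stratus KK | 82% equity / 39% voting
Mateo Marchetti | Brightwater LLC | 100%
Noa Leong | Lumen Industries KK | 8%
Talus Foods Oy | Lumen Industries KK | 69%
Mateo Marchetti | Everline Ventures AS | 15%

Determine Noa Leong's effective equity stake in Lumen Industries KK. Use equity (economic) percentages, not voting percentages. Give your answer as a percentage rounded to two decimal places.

Noa reaches Lumen along 3 paths.
Direct stake: 8% = 8%.
Via Talus: 90% × 69% = 62.1%.
Via Everline: 85% × 23% = 19.55%.
Total: 8% + 62.1% + 19.55% = 89.65%.

89.65%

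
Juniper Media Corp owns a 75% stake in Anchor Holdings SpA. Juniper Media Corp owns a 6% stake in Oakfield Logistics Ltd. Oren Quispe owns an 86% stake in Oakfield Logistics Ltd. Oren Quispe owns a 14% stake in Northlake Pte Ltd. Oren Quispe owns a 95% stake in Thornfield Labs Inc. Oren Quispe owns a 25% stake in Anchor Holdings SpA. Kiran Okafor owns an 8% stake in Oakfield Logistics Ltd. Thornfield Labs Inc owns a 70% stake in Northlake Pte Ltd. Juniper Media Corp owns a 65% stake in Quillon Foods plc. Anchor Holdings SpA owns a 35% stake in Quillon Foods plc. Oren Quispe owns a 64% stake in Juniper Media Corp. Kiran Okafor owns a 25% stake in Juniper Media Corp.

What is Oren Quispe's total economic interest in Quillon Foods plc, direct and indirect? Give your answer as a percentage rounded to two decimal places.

67.15%

Oren reaches Quillon along 3 paths.
Via Juniper: 64% × 65% = 41.6%.
Via Anchor: 25% × 35% = 8.75%.
Via Juniper → Anchor: 64% × 75% × 35% = 16.8%.
Total: 41.6% + 8.75% + 16.8% = 67.15%.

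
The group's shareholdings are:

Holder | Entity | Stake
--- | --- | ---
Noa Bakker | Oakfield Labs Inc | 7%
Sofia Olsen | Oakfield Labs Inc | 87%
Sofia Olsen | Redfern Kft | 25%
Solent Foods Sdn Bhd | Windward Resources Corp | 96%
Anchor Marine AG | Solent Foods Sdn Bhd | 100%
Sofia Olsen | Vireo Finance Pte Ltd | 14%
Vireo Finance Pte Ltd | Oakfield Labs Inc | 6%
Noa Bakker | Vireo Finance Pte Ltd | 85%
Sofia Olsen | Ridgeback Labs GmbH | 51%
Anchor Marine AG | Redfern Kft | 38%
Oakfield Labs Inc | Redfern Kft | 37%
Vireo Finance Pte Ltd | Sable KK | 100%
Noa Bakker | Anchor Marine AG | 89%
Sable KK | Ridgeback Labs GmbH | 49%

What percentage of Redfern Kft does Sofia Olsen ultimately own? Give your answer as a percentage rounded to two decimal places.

Sofia reaches Redfern along 3 paths.
Via Oakfield: 87% × 37% = 32.19%.
Via Vireo → Oakfield: 14% × 6% × 37% = 0.3108%.
Direct stake: 25% = 25%.
Total: 32.19% + 0.3108% + 25% = 57.5008%.
Rounded: 57.50%.

57.50%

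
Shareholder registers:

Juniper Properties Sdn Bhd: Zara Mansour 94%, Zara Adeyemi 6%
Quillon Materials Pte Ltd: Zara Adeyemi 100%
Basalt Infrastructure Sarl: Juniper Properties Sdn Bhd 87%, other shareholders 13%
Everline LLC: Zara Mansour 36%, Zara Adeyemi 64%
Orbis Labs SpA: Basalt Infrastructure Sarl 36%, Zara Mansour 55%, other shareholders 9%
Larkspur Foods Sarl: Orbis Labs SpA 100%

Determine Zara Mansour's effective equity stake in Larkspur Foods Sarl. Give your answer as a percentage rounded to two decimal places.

Zara Mansour reaches Larkspur along 2 paths.
Via Juniper → Basalt → Orbis: 94% × 87% × 36% × 100% = 29.4408%.
Via Orbis: 55% × 100% = 55%.
Total: 29.4408% + 55% = 84.4408%.
Rounded: 84.44%.

84.44%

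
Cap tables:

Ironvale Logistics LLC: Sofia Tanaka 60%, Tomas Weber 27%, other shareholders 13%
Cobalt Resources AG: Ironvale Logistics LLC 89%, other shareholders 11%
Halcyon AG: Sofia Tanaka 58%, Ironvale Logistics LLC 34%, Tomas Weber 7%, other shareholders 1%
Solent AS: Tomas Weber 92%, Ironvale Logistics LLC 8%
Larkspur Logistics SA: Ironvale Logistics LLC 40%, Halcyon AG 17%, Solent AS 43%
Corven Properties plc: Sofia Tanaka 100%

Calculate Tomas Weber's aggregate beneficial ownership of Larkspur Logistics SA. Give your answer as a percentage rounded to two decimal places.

54.04%

Tomas reaches Larkspur along 5 paths.
Via Ironvale: 27% × 40% = 10.8%.
Via Ironvale → Halcyon: 27% × 34% × 17% = 1.5606%.
Via Halcyon: 7% × 17% = 1.19%.
Via Solent: 92% × 43% = 39.56%.
Via Ironvale → Solent: 27% × 8% × 43% = 0.9288%.
Total: 10.8% + 1.5606% + 1.19% + 39.56% + 0.9288% = 54.0394%.
Rounded: 54.04%.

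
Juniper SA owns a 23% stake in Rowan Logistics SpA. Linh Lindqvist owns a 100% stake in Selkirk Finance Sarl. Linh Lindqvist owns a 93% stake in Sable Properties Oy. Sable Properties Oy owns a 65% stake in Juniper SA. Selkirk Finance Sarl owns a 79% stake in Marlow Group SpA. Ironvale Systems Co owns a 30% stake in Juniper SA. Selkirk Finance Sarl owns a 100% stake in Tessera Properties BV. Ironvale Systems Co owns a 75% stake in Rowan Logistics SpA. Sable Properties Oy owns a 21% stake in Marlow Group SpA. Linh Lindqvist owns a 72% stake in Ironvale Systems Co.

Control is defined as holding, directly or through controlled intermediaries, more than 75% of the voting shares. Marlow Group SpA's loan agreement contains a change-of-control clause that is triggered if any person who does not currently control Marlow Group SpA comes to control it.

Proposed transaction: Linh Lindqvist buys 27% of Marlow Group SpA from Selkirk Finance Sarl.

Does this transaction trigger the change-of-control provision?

The purchase adds only to Linh's holdings (Selkirk's stake shrinks), so Linh is the only person who could newly come to control Marlow.
Linh holds 100% of Selkirk, so Linh controls Selkirk.
Linh holds 93% of Sable, so Linh controls Sable.
Sable and Selkirk together hold 21% + 79% = 100% of Marlow, so Linh controls Marlow.
So Linh already controls Marlow before the transaction.
After the purchase, Linh holds 27% of Marlow directly, and Selkirk's stake falls to 52%.
Linh controlled Marlow already, so this is not a new person acquiring control; every other person's position is unchanged or reduced.
No new person acquires control, so the clause is not triggered.

No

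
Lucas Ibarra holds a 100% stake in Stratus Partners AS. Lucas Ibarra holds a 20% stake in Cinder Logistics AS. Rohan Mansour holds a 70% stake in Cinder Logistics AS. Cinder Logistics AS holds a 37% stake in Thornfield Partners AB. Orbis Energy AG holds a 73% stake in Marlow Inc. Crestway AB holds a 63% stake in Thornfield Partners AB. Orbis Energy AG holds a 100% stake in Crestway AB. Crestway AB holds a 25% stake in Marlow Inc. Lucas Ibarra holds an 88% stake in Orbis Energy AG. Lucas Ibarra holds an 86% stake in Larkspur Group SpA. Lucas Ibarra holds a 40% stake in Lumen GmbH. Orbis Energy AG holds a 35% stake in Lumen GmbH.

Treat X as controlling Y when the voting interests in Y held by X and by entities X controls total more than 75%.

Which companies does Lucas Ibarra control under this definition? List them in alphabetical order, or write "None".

Lucas holds 86% of Larkspur, so Lucas controls Larkspur.
Lucas holds 88% of Orbis, so Lucas controls Orbis.
Orbis holds 100% of Crestway, so Lucas controls Crestway.
Orbis and Crestway together hold 73% + 25% = 98% of Marlow, so Lucas controls Marlow.
Lucas holds 100% of Stratus, so Lucas controls Stratus.
No other company's threshold is met.

Crestway AB, Larkspur Group SpA, Marlow Inc, Orbis Energy AG, Stratus Partners AS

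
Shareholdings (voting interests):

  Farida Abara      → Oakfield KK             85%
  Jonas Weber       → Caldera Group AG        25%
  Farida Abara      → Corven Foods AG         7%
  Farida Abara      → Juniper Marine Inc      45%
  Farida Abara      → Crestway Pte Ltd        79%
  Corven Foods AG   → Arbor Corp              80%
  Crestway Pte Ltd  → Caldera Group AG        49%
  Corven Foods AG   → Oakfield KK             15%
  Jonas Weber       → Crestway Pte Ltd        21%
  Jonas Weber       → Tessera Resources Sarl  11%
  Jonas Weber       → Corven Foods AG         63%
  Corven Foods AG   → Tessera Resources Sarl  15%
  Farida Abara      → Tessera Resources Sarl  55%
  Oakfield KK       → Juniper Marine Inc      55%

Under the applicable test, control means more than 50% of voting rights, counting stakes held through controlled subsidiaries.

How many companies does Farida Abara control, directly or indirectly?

Farida holds 79% of Crestway, so Farida controls Crestway.
Farida holds 55% of Tessera, so Farida controls Tessera.
Farida holds 85% of Oakfield, so Farida controls Oakfield.
Oakfield and Farida together hold 55% + 45% = 100% of Juniper, so Farida controls Juniper.
No other company's threshold is met.
Farida controls 4 companies.

4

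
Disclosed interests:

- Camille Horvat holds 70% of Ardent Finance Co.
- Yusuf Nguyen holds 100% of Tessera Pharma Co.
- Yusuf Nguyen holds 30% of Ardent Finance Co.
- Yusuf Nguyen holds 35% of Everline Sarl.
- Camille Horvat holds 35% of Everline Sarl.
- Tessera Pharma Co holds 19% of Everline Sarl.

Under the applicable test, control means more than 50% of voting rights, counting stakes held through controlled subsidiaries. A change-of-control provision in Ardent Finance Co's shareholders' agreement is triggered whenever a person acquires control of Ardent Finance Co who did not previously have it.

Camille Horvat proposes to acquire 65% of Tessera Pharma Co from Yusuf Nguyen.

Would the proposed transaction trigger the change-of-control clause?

The purchase adds only to Camille's holdings (Yusuf's stake shrinks), so Camille is the only person who could newly come to control Ardent.
Camille holds 70% of Ardent, so Camille controls Ardent.
So Camille already controls Ardent before the transaction.
After the purchase, Camille holds 65% of Tessera directly, and Yusuf's stake falls to 35%.
Camille controlled Ardent already, so this is not a new person acquiring control; every other person's position is unchanged or reduced.
No new person acquires control, so the clause is not triggered.

No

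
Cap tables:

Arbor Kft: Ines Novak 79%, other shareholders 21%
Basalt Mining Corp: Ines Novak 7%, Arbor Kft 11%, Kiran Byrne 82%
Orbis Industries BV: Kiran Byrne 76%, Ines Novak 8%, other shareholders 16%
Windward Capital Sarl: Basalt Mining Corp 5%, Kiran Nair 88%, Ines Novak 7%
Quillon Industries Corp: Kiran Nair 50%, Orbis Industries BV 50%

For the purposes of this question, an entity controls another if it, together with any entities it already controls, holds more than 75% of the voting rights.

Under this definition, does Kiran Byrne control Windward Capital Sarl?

Kiran Byrne holds 82% of Basalt, so Kiran Byrne controls Basalt.
Kiran Byrne holds 76% of Orbis, so Kiran Byrne controls Orbis.
In Windward, Kiran Byrne's side holds only 5%, not > 75%.
So Kiran Byrne does not control Windward.

No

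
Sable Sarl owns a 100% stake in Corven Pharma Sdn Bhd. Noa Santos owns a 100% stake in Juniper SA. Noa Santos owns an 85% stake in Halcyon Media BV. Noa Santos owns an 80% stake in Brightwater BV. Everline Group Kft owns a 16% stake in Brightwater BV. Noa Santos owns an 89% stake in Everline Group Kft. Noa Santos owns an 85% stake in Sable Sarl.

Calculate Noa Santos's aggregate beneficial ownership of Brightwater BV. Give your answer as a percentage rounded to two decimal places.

94.24%

Noa reaches Brightwater along 2 paths.
Direct stake: 80% = 80%.
Via Everline: 89% × 16% = 14.24%.
Total: 80% + 14.24% = 94.24%.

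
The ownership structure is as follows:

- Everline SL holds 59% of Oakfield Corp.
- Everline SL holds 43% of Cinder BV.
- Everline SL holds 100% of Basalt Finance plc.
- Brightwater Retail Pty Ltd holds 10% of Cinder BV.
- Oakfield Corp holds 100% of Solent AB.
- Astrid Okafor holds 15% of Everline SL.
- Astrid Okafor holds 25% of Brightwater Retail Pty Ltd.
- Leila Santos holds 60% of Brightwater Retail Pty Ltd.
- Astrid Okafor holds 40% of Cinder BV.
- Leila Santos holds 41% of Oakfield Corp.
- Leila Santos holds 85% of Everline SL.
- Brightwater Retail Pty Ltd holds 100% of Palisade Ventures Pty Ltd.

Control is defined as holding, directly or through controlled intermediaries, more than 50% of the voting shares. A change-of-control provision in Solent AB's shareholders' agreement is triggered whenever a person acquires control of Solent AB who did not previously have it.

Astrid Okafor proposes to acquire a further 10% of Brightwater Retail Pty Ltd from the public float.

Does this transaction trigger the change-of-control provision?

No

The purchase changes only Astrid's holdings, so Astrid is the only person who could newly come to control Solent.
Astrid's largest direct stake is 40% in Cinder, which does not meet the threshold, so Astrid controls no company.
Neither Astrid nor any entity Astrid controls holds any voting interest in Solent.
So before the transaction, Astrid does not control Solent.
After the purchase, Astrid's direct stake in Brightwater rises to 25% + 10% = 35%.
Astrid's side now holds 35% of Brightwater, not > 50%, so Astrid still does not control Brightwater.
After the transaction, neither Astrid nor any entity Astrid controls holds a voting interest in Solent, so Astrid still does not control it.
No new person acquires control, so the clause is not triggered.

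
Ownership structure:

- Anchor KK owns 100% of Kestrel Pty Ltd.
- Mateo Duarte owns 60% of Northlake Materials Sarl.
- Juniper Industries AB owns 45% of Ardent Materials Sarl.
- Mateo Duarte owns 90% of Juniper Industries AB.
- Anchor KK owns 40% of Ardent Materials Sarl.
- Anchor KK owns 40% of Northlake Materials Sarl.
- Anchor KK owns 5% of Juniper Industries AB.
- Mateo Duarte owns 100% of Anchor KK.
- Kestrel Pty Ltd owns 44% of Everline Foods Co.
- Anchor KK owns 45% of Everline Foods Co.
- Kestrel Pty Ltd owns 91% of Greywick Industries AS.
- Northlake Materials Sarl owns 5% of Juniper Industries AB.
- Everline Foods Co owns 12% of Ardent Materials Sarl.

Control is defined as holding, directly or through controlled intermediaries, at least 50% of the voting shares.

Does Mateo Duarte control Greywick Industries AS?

Mateo holds 100% of Anchor, so Mateo controls Anchor.
Anchor holds 100% of Kestrel, so Mateo controls Kestrel.
Kestrel holds 91% of Greywick, so Mateo controls Greywick.

Yes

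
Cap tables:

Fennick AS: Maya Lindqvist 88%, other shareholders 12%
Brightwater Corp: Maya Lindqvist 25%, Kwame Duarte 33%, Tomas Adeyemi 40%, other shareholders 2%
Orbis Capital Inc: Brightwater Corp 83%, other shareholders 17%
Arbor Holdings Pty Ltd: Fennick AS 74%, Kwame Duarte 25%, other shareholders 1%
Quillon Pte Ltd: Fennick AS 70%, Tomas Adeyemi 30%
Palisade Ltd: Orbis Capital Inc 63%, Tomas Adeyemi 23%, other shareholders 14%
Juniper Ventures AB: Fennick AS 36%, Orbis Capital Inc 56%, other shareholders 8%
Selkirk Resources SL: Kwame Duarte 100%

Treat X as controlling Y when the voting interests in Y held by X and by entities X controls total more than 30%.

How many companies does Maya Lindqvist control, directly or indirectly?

4

Maya holds 88% of Fennick, so Maya controls Fennick.
Fennick holds 74% of Arbor, so Maya controls Arbor.
Fennick holds 70% of Quillon, so Maya controls Quillon.
Fennick holds 36% of Juniper, so Maya controls Juniper.
No other company's threshold is met.
Maya controls 4 companies.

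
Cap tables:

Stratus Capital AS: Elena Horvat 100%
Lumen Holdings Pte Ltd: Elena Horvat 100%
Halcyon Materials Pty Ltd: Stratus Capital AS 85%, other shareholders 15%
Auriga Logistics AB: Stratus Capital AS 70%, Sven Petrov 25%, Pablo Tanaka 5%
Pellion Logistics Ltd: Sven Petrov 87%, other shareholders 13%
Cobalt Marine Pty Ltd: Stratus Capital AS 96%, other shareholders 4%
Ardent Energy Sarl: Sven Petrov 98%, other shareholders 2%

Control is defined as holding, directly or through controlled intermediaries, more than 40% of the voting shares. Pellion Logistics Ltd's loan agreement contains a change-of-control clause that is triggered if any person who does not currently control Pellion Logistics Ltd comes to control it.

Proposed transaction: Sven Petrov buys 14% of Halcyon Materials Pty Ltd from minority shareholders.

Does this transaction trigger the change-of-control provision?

The purchase changes only Sven's holdings, so Sven is the only person who could newly come to control Pellion.
Sven holds 87% of Pellion, so Sven controls Pellion.
So Sven already controls Pellion before the transaction.
After the purchase, Sven holds 14% of Halcyon directly.
Sven controlled Pellion already, so this is not a new person acquiring control; every other person's position is unchanged or reduced.
No new person acquires control, so the clause is not triggered.

No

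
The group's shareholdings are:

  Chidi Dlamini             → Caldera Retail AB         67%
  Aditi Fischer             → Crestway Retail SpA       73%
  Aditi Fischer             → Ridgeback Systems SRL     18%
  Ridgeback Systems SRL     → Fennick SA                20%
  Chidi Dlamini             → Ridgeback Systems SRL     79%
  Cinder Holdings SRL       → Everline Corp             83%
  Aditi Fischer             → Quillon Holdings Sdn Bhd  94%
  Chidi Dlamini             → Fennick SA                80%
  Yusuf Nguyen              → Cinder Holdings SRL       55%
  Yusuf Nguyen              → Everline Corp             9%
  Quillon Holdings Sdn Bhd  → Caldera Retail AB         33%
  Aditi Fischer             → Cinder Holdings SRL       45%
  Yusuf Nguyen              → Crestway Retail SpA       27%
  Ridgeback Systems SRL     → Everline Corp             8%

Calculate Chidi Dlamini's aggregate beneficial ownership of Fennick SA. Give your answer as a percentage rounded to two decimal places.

95.80%

Chidi reaches Fennick along 2 paths.
Via Ridgeback: 79% × 20% = 15.8%.
Direct stake: 80% = 80%.
Total: 15.8% + 80% = 95.8%.
Rounded: 95.80%.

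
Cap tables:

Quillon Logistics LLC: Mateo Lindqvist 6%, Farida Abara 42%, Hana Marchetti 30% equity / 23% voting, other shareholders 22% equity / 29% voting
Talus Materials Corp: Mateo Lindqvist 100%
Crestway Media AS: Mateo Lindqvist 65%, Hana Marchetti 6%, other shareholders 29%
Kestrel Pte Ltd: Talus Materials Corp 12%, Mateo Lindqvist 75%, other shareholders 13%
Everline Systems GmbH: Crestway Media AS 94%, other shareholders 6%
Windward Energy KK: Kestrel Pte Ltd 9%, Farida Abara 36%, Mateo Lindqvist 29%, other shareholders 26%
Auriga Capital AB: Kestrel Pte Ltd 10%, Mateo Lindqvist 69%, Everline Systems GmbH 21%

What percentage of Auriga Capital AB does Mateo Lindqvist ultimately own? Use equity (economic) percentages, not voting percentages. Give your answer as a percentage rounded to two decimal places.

90.53%

Mateo reaches Auriga along 4 paths.
Via Talus → Kestrel: 100% × 12% × 10% = 1.2%.
Via Kestrel: 75% × 10% = 7.5%.
Direct stake: 69% = 69%.
Via Crestway → Everline: 65% × 94% × 21% = 12.831%.
Total: 1.2% + 7.5% + 69% + 12.831% = 90.531%.
Rounded: 90.53%.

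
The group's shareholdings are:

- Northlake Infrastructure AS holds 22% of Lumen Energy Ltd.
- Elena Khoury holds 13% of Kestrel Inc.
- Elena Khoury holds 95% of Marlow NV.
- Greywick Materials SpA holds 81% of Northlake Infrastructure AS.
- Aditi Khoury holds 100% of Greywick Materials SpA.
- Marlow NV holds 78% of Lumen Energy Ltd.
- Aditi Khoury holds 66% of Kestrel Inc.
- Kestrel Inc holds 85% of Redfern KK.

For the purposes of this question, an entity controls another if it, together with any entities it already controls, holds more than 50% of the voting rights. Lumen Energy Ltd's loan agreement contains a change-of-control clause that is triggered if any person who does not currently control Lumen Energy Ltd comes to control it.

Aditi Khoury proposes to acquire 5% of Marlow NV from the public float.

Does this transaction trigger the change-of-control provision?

No

The purchase changes only Aditi's holdings, so Aditi is the only person who could newly come to control Lumen.
Aditi holds 66% of Kestrel, so Aditi controls Kestrel.
Aditi holds 100% of Greywick, so Aditi controls Greywick.
Greywick holds 81% of Northlake, so Aditi controls Northlake.
Kestrel holds 85% of Redfern, so Aditi controls Redfern.
In Lumen, Aditi's side holds only 22%, not > 50%.
So before the transaction, Aditi does not control Lumen.
After the purchase, Aditi holds 5% of Marlow directly.
Aditi's side now holds 5% of Marlow, not > 50%, so Aditi still does not control Marlow.
After the transaction, Aditi's side holds 22% of Lumen, not > 50%, so Aditi still does not control Lumen.
No new person acquires control, so the clause is not triggered.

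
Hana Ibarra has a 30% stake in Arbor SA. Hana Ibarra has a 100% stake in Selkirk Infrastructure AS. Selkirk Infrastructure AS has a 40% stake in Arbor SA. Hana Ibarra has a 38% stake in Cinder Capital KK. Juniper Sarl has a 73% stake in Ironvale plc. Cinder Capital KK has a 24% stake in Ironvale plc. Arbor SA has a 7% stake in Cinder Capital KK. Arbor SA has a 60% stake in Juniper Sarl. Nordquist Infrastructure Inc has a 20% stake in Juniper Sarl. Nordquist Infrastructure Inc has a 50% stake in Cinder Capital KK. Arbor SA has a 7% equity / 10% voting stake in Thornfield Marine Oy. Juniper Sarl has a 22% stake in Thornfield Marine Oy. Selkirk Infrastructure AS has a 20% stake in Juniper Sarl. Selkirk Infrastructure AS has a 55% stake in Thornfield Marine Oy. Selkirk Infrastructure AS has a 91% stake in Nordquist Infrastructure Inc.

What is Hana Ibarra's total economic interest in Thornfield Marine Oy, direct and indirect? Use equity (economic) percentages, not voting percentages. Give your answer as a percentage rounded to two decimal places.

Hana reaches Thornfield along 7 paths.
Via Selkirk: 100% × 55% = 55%.
Via Selkirk → Arbor: 100% × 40% × 7% = 2.8%.
Via Arbor: 30% × 7% = 2.1%.
Via Selkirk → Nordquist → Juniper: 100% × 91% × 20% × 22% = 4.004%.
Via Selkirk → Juniper: 100% × 20% × 22% = 4.4%.
Via Selkirk → Arbor → Juniper: 100% × 40% × 60% × 22% = 5.28%.
Via Arbor → Juniper: 30% × 60% × 22% = 3.96%.
Total: 55% + 2.8% + 2.1% + 4.004% + 4.4% + 5.28% + 3.96% = 77.544%.
Rounded: 77.54%.

77.54%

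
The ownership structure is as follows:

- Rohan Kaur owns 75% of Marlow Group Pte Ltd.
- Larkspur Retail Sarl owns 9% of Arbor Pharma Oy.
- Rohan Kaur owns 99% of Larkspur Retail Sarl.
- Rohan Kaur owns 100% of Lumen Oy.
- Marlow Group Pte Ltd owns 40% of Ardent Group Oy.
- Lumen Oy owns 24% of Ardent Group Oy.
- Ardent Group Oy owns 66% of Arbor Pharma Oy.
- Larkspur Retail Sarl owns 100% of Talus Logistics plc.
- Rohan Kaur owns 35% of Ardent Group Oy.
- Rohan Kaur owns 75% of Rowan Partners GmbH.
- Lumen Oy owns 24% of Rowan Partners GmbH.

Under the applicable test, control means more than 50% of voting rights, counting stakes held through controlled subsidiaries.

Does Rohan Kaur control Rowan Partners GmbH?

Yes

Rohan holds 100% of Lumen, so Rohan controls Lumen.
Lumen and Rohan together hold 24% + 75% = 99% of Rowan, so Rohan controls Rowan.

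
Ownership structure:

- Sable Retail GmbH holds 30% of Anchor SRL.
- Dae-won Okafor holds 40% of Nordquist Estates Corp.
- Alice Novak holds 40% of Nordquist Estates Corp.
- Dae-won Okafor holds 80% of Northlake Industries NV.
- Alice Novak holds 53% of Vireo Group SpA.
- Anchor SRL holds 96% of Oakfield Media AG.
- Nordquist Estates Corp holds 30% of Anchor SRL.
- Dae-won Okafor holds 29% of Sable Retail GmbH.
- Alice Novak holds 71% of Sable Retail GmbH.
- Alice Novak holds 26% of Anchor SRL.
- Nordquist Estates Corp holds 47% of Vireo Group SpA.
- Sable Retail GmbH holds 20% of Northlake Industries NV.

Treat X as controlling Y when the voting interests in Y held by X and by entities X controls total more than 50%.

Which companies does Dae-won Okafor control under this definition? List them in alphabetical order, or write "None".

Dae-won holds 80% of Northlake, so Dae-won controls Northlake.
No other company's threshold is met.

Northlake Industries NV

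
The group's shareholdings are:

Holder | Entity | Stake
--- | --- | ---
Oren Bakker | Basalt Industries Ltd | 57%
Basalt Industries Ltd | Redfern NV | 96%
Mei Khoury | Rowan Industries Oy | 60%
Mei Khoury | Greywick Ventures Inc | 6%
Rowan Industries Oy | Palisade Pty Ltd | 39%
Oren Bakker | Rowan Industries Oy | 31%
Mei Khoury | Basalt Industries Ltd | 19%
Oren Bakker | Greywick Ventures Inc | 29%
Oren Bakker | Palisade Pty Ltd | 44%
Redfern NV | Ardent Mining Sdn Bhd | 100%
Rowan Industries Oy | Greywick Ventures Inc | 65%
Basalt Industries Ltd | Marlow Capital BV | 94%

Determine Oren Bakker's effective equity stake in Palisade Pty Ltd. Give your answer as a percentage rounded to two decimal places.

56.09%

Oren reaches Palisade along 2 paths.
Direct stake: 44% = 44%.
Via Rowan: 31% × 39% = 12.09%.
Total: 44% + 12.09% = 56.09%.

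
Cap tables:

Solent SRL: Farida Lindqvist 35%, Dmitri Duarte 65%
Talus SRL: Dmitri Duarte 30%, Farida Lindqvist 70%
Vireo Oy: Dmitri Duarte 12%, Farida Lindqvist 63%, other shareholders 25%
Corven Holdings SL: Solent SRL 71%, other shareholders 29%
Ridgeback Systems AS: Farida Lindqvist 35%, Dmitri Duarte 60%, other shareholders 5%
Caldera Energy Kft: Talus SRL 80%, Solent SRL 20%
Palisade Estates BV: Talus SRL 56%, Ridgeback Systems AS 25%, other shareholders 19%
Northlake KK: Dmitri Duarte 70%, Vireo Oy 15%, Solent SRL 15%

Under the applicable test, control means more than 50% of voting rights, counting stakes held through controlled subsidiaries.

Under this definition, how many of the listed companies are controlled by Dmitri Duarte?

Dmitri holds 65% of Solent, so Dmitri controls Solent.
Solent holds 71% of Corven, so Dmitri controls Corven.
Dmitri holds 60% of Ridgeback, so Dmitri controls Ridgeback.
Dmitri and Solent together hold 70% + 15% = 85% of Northlake, so Dmitri controls Northlake.
No other company's threshold is met.
Dmitri controls 4 companies.

4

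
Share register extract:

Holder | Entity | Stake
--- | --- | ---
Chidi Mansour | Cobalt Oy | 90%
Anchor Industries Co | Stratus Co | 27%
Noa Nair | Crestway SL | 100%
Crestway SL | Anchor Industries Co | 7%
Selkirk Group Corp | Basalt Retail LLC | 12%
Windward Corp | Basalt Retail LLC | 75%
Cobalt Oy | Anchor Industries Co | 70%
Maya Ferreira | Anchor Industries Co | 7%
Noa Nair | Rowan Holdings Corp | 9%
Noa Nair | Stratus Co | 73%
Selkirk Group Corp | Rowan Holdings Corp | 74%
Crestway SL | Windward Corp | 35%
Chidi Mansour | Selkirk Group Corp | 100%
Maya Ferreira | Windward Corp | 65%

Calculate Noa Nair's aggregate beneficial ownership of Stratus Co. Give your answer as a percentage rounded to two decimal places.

74.89%

Noa reaches Stratus along 2 paths.
Via Crestway → Anchor: 100% × 7% × 27% = 1.89%.
Direct stake: 73% = 73%.
Total: 1.89% + 73% = 74.89%.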